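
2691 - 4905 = -2214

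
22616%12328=10288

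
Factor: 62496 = 2^5*3^2*7^1*31^1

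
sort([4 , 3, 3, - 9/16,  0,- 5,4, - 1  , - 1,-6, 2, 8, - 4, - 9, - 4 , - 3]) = [-9  , - 6, - 5,  -  4, - 4, - 3, - 1, - 1, - 9/16, 0, 2,  3,3  ,  4, 4  ,  8]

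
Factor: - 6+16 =2^1 * 5^1 = 10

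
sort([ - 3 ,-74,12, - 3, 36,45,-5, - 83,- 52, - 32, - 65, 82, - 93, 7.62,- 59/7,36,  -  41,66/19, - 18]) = [ - 93, - 83, - 74  ,- 65, - 52, - 41 , -32, - 18, - 59/7, - 5, - 3, - 3, 66/19, 7.62,  12,  36 , 36, 45, 82]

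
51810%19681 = 12448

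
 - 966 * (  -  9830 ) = 9495780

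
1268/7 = 181 + 1/7 = 181.14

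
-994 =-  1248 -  - 254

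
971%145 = 101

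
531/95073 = 177/31691=0.01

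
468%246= 222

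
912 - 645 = 267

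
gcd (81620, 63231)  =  7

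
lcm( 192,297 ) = 19008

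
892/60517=892/60517 = 0.01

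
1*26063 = 26063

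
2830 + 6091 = 8921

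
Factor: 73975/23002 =2^( - 1)* 5^2*7^ ( - 1)*11^1*31^ ( - 1 )*53^( - 1 )*269^1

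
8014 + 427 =8441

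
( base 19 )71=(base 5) 1014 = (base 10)134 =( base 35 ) 3T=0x86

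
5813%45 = 8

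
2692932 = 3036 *887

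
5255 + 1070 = 6325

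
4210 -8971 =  - 4761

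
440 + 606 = 1046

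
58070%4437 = 389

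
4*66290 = 265160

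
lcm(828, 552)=1656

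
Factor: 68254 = 2^1*34127^1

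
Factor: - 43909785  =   - 3^2*5^1*757^1*1289^1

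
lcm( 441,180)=8820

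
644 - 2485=-1841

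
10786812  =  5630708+5156104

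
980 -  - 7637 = 8617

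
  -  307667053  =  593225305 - 900892358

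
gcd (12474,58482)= 162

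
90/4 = 45/2= 22.50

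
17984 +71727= 89711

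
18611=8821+9790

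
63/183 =21/61 = 0.34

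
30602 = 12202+18400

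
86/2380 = 43/1190 = 0.04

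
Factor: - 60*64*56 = -215040  =  - 2^11*3^1*5^1*7^1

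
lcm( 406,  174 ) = 1218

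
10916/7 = 1559 + 3/7 = 1559.43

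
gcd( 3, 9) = 3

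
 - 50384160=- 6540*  7704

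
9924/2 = 4962 = 4962.00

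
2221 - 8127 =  - 5906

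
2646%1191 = 264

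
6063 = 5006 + 1057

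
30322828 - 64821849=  - 34499021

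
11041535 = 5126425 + 5915110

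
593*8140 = 4827020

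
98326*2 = 196652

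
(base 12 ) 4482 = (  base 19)1205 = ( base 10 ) 7586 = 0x1da2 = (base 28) 9IQ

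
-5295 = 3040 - 8335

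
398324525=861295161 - 462970636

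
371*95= 35245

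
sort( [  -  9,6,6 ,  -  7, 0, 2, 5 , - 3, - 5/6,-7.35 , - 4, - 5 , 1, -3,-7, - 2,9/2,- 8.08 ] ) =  [ - 9 , - 8.08 , - 7.35,-7, - 7,-5,  -  4, - 3, - 3, - 2, - 5/6 , 0,1, 2,9/2, 5,  6, 6 ]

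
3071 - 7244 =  - 4173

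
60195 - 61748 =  - 1553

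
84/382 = 42/191 = 0.22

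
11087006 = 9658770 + 1428236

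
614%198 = 20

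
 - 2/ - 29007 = 2/29007 = 0.00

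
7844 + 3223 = 11067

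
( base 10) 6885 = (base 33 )6AL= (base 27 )9C0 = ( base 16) 1ae5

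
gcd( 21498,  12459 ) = 3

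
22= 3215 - 3193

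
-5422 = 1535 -6957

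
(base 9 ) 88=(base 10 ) 80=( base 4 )1100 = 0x50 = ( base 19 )44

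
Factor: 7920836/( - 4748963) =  - 2^2*7^1*11^1*43^( - 1)*25717^1*110441^( - 1 ) 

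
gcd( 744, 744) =744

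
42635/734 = 58+63/734 = 58.09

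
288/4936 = 36/617 = 0.06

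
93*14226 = 1323018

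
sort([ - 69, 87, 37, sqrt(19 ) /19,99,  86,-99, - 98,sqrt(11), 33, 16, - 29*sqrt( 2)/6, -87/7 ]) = [ - 99,-98,  -  69,- 87/7 , - 29*sqrt(2)/6,sqrt(19) /19, sqrt(11),16,33 , 37, 86 , 87,  99]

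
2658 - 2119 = 539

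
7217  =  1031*7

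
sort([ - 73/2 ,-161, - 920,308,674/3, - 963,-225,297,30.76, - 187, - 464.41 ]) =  [ - 963, - 920, - 464.41, - 225,-187 , - 161, - 73/2,30.76,  674/3, 297,  308 ] 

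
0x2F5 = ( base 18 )261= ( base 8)1365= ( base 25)157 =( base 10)757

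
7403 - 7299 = 104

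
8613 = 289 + 8324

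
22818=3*7606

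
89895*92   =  8270340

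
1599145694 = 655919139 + 943226555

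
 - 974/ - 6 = 487/3= 162.33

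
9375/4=2343+ 3/4  =  2343.75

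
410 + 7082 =7492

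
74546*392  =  29222032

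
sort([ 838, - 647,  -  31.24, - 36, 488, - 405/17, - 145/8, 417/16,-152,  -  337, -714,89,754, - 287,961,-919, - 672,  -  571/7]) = [-919, - 714,  -  672, - 647,-337,- 287, - 152 ,-571/7, - 36, - 31.24, - 405/17,  -  145/8 , 417/16, 89,488,754,838, 961] 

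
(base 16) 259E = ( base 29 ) BD2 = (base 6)112330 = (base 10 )9630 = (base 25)FA5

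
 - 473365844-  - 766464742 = 293098898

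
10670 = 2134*5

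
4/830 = 2/415 = 0.00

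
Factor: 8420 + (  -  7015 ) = 1405 =5^1*281^1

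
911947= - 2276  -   - 914223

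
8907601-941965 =7965636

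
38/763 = 38/763=0.05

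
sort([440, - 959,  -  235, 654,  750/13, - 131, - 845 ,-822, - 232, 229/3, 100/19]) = [-959, - 845,-822,-235,  -  232,-131, 100/19,  750/13,229/3,440, 654 ]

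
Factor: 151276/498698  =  118/389 =2^1 * 59^1*389^ ( - 1) 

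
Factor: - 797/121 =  - 11^ ( - 2)*797^1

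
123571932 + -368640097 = - 245068165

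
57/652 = 57/652 = 0.09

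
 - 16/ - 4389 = 16/4389=0.00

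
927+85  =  1012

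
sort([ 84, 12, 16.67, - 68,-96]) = [ - 96,-68, 12,  16.67, 84 ]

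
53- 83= -30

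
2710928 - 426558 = 2284370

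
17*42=714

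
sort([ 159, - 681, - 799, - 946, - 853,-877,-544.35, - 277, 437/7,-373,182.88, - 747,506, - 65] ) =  [ - 946, - 877, -853,-799,- 747, - 681,  -  544.35 , - 373 ,  -  277  , -65,437/7,159 , 182.88, 506] 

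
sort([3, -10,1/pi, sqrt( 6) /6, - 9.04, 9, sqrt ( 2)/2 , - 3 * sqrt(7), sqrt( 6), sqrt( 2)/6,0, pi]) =[ - 10,- 9.04,-3 * sqrt( 7 ), 0,sqrt(2) /6, 1/pi,sqrt( 6 )/6, sqrt( 2)/2,sqrt(6),3, pi, 9] 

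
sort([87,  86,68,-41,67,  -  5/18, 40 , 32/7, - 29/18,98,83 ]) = [-41, - 29/18 ,-5/18, 32/7, 40,  67 , 68, 83,86, 87,98]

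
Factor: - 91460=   -  2^2*5^1 * 17^1*269^1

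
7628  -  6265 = 1363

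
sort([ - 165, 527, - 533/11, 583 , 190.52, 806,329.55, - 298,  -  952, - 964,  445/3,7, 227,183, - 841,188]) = [  -  964 ,- 952, - 841, - 298 ,- 165, - 533/11, 7,445/3, 183, 188,190.52,227, 329.55,  527,583, 806]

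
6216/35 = 888/5 = 177.60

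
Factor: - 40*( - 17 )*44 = 29920 = 2^5 *5^1*11^1*17^1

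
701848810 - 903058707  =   - 201209897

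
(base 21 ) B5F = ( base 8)11553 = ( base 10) 4971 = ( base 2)1001101101011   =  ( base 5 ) 124341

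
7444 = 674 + 6770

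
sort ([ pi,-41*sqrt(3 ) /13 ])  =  [ - 41*sqrt(3)/13, pi]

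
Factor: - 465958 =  - 2^1 * 47^1*4957^1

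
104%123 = 104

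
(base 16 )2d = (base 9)50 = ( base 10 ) 45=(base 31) 1e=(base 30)1f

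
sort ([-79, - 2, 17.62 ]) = [ - 79, - 2,17.62]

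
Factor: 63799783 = 823^1*77521^1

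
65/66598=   65/66598 = 0.00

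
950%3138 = 950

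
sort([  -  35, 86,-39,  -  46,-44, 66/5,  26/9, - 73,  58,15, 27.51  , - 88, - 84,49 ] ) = [ -88, - 84,-73, - 46,  -  44, - 39, - 35,26/9,66/5,15,27.51,49,58, 86]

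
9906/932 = 4953/466 = 10.63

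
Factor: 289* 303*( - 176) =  - 2^4*3^1*11^1*17^2*101^1= -15411792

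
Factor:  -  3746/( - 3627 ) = 2^1*3^ (-2 )*13^( - 1 ) * 31^(-1) * 1873^1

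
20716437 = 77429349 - 56712912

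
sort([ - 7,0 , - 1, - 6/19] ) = [  -  7, - 1,-6/19,  0] 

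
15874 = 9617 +6257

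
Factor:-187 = -11^1*17^1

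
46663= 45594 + 1069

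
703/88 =7 + 87/88 = 7.99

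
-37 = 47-84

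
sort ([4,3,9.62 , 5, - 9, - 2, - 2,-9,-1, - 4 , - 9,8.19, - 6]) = [ - 9, - 9, - 9,  -  6, - 4, - 2,-2, - 1, 3, 4,5,8.19 , 9.62]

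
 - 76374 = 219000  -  295374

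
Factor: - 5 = -5^1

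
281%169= 112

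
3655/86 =42+1/2 = 42.50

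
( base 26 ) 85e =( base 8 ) 12660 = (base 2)1010110110000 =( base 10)5552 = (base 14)2048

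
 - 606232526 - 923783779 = -1530016305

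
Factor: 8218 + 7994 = 16212= 2^2*3^1*7^1*193^1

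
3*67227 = 201681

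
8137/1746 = 4 + 1153/1746  =  4.66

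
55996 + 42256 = 98252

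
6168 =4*1542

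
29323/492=29323/492 = 59.60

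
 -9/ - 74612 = 9/74612  =  0.00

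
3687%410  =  407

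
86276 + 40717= 126993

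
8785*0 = 0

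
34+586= 620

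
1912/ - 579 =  - 4  +  404/579 =- 3.30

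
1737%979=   758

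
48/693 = 16/231 = 0.07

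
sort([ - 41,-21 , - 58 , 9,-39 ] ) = [ - 58 , - 41 , - 39, - 21 , 9 ]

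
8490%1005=450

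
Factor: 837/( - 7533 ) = - 1/9 =- 3^( - 2 ) 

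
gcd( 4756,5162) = 58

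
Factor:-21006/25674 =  - 3^2  *11^( - 1) = -9/11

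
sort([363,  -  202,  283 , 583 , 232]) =[ - 202 , 232 , 283,363,583 ] 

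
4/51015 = 4/51015 = 0.00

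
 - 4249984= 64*( - 66406) 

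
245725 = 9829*25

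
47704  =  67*712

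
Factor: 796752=2^4*3^2*11^1*503^1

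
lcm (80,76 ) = 1520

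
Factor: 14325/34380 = 2^( - 2)*3^( - 1 )*5^1 = 5/12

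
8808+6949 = 15757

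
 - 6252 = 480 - 6732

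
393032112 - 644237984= -251205872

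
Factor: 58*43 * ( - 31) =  - 2^1*29^1*31^1*43^1 = - 77314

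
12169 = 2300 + 9869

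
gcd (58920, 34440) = 120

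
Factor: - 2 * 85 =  - 2^1*5^1*17^1 = -170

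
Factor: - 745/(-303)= 3^( - 1)* 5^1*101^( - 1)*149^1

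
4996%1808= 1380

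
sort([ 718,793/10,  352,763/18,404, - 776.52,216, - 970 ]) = [ - 970, -776.52,763/18, 793/10,216, 352,404, 718 ]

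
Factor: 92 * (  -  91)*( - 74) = 619528 = 2^3*7^1*13^1*23^1*37^1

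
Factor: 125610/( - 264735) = -2^1 * 3^( - 2)*37^ ( - 1 ) * 79^1=- 158/333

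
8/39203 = 8/39203=0.00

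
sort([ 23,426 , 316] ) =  [ 23,316,  426] 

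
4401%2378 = 2023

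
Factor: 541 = 541^1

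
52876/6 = 26438/3 = 8812.67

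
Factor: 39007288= 2^3*127^1*38393^1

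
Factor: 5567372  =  2^2*359^1*3877^1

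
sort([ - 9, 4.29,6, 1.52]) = [- 9, 1.52, 4.29,  6]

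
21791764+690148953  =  711940717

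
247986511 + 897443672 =1145430183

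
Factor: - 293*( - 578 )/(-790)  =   - 84677/395 = -  5^ ( - 1)*17^2*79^(-1) * 293^1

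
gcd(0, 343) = 343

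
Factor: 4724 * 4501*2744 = 58344914656 = 2^5*7^4*643^1*1181^1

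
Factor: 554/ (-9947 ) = -2^1*7^( - 3)*29^(-1)*277^1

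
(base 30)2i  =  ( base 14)58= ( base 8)116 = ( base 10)78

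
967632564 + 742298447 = 1709931011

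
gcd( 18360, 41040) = 1080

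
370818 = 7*52974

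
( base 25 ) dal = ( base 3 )102111222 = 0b10000011001100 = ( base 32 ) 86C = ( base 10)8396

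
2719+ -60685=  - 57966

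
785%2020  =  785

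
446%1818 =446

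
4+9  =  13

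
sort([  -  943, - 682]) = [-943, - 682 ]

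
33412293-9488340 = 23923953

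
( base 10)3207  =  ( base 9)4353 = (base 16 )c87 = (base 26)4j9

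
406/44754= 203/22377 = 0.01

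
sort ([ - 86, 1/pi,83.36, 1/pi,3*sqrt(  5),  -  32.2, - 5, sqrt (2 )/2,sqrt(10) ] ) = [ - 86,  -  32.2, - 5, 1/pi, 1/pi,  sqrt(2 ) /2, sqrt(10 ),3*sqrt( 5), 83.36 ]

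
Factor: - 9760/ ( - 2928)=2^1*3^( - 1)*5^1 = 10/3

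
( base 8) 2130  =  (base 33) 10N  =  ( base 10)1112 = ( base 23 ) 228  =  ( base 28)1BK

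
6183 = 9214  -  3031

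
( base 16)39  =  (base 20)2H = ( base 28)21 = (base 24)29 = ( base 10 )57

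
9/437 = 9/437= 0.02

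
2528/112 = 22+ 4/7 = 22.57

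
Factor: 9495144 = 2^3*3^4*14653^1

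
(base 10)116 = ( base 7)224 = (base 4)1310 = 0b1110100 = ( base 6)312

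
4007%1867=273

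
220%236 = 220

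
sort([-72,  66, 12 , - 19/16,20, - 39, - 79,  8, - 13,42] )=[ - 79,-72, - 39,- 13, - 19/16, 8, 12, 20, 42, 66 ]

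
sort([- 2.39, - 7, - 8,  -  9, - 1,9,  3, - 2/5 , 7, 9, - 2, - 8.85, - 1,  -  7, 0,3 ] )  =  [-9,- 8.85,  -  8 , - 7, - 7, - 2.39,-2, - 1, - 1, - 2/5,  0,3,  3,7, 9,9 ] 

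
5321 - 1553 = 3768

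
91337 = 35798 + 55539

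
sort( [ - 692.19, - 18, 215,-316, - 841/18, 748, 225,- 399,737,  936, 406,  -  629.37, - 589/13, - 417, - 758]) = [ - 758, - 692.19, - 629.37, - 417, - 399, - 316, - 841/18, - 589/13, - 18,215,225, 406, 737,748 , 936]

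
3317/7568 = 3317/7568 = 0.44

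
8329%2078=17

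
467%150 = 17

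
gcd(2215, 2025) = 5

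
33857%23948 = 9909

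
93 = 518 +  - 425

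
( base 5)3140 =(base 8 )644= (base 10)420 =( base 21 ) k0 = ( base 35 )c0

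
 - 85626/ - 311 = 275 + 101/311 = 275.32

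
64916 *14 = 908824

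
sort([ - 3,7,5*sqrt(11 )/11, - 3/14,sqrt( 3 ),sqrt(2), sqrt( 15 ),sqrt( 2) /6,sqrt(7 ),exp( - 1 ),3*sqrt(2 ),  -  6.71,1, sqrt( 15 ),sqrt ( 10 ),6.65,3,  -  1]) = [ - 6.71,  -  3, - 1 , - 3/14,sqrt(2)/6,  exp( - 1),1,sqrt(2 ),5*sqrt( 11 )/11,sqrt(3), sqrt(7 ),3,sqrt( 10 ),sqrt(15 ), sqrt( 15), 3*sqrt( 2),6.65,  7 ]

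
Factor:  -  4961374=-2^1*11^1*61^1*3697^1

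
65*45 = 2925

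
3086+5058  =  8144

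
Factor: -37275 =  - 3^1*5^2*7^1*71^1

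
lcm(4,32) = 32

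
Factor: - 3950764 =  - 2^2* 31^1*151^1*211^1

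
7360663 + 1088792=8449455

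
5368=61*88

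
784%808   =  784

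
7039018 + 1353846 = 8392864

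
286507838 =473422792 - 186914954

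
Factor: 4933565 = 5^1  *7^2*13^1*1549^1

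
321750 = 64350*5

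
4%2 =0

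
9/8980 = 9/8980=0.00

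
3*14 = 42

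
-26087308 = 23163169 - 49250477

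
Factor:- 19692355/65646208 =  - 2^(  -  7)*5^1 * 43^ ( - 1)*11927^( - 1)*3938471^1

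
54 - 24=30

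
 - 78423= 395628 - 474051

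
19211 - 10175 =9036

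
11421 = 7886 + 3535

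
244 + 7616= 7860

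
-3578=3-3581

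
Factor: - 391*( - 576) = 2^6 * 3^2*17^1 * 23^1 = 225216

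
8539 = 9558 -1019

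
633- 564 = 69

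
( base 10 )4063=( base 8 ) 7737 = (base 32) 3UV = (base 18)c9d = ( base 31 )472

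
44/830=22/415= 0.05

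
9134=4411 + 4723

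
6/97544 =3/48772 = 0.00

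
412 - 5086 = -4674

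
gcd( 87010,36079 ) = 1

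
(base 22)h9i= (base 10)8444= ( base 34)7ac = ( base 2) 10000011111100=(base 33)7ot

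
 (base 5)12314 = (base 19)2C9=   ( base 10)959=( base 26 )1an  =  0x3bf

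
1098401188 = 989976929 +108424259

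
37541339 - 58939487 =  - 21398148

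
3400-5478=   -  2078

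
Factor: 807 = 3^1*269^1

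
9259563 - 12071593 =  - 2812030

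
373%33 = 10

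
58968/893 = 66  +  30/893 = 66.03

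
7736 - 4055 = 3681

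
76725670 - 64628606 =12097064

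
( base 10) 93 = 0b1011101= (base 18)53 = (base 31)30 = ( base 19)4H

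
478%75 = 28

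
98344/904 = 108 + 89/113=108.79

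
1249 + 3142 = 4391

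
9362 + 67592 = 76954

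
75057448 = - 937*(-80104)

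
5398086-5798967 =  - 400881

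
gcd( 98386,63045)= 1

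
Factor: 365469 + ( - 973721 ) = -2^2*152063^1=-  608252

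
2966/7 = 423 + 5/7=423.71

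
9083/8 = 1135 + 3/8=1135.38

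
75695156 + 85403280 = 161098436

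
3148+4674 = 7822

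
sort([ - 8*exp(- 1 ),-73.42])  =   [- 73.42, - 8*exp( - 1) ] 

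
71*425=30175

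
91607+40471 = 132078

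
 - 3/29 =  - 1 +26/29 = - 0.10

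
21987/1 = 21987 = 21987.00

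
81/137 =81/137=0.59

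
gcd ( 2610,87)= 87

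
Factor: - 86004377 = -17^2 * 79^1*  3767^1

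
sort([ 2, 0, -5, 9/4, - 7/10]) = [ - 5,-7/10,0,2,9/4]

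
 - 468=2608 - 3076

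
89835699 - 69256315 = 20579384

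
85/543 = 85/543 = 0.16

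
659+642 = 1301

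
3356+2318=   5674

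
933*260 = 242580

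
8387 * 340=2851580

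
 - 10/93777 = -1 + 93767/93777 = - 0.00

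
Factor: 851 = 23^1*37^1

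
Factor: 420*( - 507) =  - 2^2*3^2*5^1 * 7^1*13^2 = -  212940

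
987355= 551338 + 436017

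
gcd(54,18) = 18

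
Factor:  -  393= -3^1*131^1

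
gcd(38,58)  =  2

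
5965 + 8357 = 14322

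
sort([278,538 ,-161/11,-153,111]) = [-153,-161/11,111,278,538 ]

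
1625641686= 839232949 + 786408737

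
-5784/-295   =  5784/295 = 19.61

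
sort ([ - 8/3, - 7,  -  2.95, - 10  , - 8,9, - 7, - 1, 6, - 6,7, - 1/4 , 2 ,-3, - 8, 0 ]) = [ - 10, - 8, - 8,-7,-7, - 6, - 3,-2.95, - 8/3, - 1 , - 1/4, 0, 2,6,7, 9]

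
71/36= 71/36= 1.97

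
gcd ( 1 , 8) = 1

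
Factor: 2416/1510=2^3*5^( - 1 ) = 8/5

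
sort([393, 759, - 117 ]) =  [ - 117,393,759 ] 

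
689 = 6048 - 5359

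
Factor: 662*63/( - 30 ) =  - 3^1*5^( - 1 )*7^1 * 331^1 = -  6951/5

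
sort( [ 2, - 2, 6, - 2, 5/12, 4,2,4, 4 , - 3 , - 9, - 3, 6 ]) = [ -9,-3,-3 , - 2, - 2, 5/12, 2,  2,4 , 4, 4,6 , 6] 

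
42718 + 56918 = 99636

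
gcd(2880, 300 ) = 60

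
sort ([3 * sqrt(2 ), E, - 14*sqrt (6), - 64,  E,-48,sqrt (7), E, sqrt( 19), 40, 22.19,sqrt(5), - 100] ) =[-100, - 64, - 48, - 14 * sqrt( 6),sqrt(5) , sqrt(7 ),  E, E, E,  3*sqrt(2), sqrt(19 ),22.19,40 ]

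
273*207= 56511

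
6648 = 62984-56336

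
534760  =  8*66845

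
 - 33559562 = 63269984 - 96829546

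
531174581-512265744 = 18908837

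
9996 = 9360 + 636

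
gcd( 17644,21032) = 44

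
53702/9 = 53702/9 = 5966.89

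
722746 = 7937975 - 7215229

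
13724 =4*3431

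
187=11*17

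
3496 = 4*874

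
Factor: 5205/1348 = 2^( - 2 )*3^1 * 5^1*337^( - 1) * 347^1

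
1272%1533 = 1272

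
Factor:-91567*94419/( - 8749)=3^3 *7^1*103^1*127^1*269^1* 673^(-1 ) =665051121/673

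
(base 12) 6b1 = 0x3E5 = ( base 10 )997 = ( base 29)15B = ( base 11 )827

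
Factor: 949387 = 949387^1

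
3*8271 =24813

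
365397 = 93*3929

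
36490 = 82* 445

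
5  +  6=11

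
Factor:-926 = -2^1  *463^1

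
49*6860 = 336140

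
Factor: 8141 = 7^1 * 1163^1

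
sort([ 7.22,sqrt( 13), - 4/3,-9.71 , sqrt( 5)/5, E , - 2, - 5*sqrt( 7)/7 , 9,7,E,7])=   [ - 9.71, - 2 ,-5*sqrt( 7 )/7, - 4/3,sqrt (5) /5, E, E, sqrt ( 13) , 7,7,7.22,9] 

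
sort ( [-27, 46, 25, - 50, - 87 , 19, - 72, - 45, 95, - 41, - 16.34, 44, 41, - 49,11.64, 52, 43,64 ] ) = [-87, - 72, - 50,  -  49, - 45, - 41,-27,-16.34,  11.64, 19,25, 41,43, 44,  46, 52,64 , 95 ] 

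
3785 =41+3744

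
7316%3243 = 830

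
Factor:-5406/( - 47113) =2^1*3^1*11^( - 1 )*17^1*53^1*4283^(- 1)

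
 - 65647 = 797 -66444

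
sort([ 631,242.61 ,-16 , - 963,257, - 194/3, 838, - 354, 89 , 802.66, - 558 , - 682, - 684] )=[ - 963, -684, - 682, - 558, - 354 , - 194/3, - 16,89, 242.61 , 257,631,802.66, 838 ]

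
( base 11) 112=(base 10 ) 134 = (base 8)206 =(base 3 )11222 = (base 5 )1014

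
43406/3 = 43406/3 = 14468.67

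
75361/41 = 1838 + 3/41=1838.07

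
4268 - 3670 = 598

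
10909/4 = 2727+1/4 = 2727.25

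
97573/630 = 154+79/90 = 154.88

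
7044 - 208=6836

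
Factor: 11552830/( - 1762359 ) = -2^1*3^( - 1 )*5^1*29^(-1)*47^ (-1)*313^1*431^( - 1 )*3691^1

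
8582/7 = 1226 = 1226.00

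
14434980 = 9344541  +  5090439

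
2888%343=144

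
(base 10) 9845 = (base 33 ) 91B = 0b10011001110101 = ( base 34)8HJ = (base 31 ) a7i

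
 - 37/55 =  - 37/55 = - 0.67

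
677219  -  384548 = 292671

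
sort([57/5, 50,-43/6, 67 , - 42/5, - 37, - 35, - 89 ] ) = [ - 89, - 37, - 35, - 42/5, - 43/6, 57/5, 50, 67] 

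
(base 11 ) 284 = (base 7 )655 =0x14E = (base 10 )334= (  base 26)CM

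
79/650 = 79/650 = 0.12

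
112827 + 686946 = 799773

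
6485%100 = 85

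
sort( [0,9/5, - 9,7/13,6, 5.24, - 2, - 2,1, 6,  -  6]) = [ - 9, - 6 , - 2, - 2, 0,7/13, 1,  9/5, 5.24,6,6]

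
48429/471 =16143/157 = 102.82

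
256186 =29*8834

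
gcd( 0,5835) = 5835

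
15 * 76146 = 1142190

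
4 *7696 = 30784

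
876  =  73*12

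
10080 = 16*630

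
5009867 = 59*84913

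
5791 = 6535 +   -  744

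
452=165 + 287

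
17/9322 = 17/9322 = 0.00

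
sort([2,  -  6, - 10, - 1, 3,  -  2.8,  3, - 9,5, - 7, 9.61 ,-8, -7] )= [- 10,-9, - 8,-7, - 7,  -  6, - 2.8 , - 1,2 , 3, 3,5,9.61]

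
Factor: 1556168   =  2^3*194521^1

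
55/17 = 3 + 4/17 = 3.24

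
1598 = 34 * 47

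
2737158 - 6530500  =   - 3793342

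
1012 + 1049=2061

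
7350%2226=672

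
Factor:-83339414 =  - 2^1*41669707^1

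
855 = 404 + 451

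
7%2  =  1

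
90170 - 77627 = 12543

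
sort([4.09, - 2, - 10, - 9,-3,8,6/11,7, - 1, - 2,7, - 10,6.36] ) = [ - 10,-10, - 9,- 3, - 2, - 2, - 1, 6/11,4.09,6.36,7, 7,8 ]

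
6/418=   3/209 = 0.01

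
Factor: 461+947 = 2^7*11^1 = 1408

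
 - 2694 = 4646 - 7340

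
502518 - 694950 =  - 192432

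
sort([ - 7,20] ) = [ -7,20 ]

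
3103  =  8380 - 5277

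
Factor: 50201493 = 3^1*17^1 * 31^1*113^1*281^1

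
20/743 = 20/743 = 0.03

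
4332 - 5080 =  - 748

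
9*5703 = 51327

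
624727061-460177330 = 164549731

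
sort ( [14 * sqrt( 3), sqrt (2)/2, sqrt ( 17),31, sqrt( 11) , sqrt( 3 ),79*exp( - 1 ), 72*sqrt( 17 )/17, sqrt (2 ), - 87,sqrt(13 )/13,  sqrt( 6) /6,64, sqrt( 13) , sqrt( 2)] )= [ - 87, sqrt( 13)/13, sqrt(6)/6, sqrt(2) /2,sqrt( 2), sqrt(2 ),sqrt(3 ),sqrt(11), sqrt(13 ), sqrt (17 ),72*sqrt (17) /17, 14*sqrt( 3 ),79*exp ( - 1 ) , 31,64 ]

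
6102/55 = 110 +52/55 = 110.95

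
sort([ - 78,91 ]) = [-78,91 ]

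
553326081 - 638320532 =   -  84994451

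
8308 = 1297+7011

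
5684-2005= 3679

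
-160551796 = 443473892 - 604025688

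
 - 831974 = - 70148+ - 761826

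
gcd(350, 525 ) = 175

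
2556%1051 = 454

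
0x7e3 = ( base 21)4C3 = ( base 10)2019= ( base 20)50J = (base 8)3743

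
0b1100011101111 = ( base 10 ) 6383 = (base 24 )B1N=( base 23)C1C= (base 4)1203233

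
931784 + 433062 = 1364846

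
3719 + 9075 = 12794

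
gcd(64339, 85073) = 1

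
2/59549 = 2/59549=0.00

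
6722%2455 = 1812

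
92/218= 46/109 = 0.42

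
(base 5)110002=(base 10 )3752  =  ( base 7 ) 13640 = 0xEA8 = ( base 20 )97C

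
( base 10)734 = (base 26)126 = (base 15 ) 33E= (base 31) nl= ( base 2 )1011011110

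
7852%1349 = 1107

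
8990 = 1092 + 7898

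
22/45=22/45 =0.49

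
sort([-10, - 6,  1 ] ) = [ -10, - 6,1]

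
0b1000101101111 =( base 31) 4ju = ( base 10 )4463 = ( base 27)638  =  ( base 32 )4BF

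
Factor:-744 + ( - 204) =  - 2^2*3^1*79^1 = - 948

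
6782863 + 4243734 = 11026597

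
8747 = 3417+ 5330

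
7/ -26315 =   -  7/26315 = -0.00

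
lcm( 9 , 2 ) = 18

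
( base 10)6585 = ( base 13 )2CC7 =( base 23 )ca7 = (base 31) 6qd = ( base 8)14671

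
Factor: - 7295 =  - 5^1*1459^1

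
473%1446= 473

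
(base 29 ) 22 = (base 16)3C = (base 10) 60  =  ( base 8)74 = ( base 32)1S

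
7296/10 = 3648/5 = 729.60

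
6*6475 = 38850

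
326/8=163/4 = 40.75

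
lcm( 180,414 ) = 4140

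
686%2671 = 686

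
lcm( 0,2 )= 0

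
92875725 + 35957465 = 128833190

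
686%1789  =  686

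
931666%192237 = 162718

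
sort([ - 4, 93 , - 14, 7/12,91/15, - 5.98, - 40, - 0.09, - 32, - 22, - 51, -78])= [ - 78, - 51, - 40, - 32, - 22 , - 14, - 5.98, - 4,  -  0.09,7/12 , 91/15 , 93 ] 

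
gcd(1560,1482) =78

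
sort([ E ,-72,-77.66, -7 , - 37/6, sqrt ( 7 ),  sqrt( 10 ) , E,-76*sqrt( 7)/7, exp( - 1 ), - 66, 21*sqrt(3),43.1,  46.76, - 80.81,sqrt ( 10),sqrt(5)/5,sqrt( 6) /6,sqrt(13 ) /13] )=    [  -  80.81, - 77.66, - 72, - 66,-76*sqrt( 7 ) /7,-7,  -  37/6, sqrt( 13 ) /13, exp ( - 1 ), sqrt(6)/6, sqrt(5 ) /5,sqrt ( 7),  E,E , sqrt( 10),sqrt( 10 ),21*sqrt( 3),43.1,46.76]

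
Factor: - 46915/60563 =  - 55/71 = - 5^1*11^1*71^( - 1 )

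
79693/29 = 79693/29 = 2748.03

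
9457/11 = 9457/11=859.73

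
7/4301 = 7/4301 = 0.00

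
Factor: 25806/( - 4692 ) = -2^( -1)*11^1 = -11/2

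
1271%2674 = 1271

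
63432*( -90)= - 5708880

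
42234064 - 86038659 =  - 43804595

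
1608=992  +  616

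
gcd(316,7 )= 1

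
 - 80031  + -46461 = - 126492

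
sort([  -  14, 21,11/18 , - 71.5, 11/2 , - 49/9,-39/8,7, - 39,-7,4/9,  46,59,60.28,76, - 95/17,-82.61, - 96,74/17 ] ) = [ - 96, - 82.61, - 71.5, - 39, - 14, - 7, - 95/17, - 49/9, - 39/8,4/9,11/18,74/17,11/2,7, 21,46,  59, 60.28,76] 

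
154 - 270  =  -116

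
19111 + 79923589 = 79942700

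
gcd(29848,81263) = 91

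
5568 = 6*928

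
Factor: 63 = 3^2*7^1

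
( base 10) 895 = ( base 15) 3ea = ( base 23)1fl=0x37F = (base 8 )1577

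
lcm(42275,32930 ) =3128350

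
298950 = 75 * 3986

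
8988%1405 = 558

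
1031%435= 161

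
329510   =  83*3970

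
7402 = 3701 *2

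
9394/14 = 671 = 671.00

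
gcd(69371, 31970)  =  1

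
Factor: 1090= 2^1*5^1*109^1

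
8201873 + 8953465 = 17155338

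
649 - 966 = -317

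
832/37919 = 832/37919 = 0.02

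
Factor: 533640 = 2^3*3^1*5^1*4447^1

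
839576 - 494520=345056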